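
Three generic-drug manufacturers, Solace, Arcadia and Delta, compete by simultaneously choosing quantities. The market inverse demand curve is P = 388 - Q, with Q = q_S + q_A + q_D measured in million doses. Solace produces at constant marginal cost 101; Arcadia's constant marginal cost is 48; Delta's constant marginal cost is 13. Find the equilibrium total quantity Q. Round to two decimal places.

250.50

Solace's profit: π_S = (388 - Q)q_S - (101q_S). Setting ∂π_S/∂q_S = 0: 287 - 2q_S - (q_A + q_D) = 0.
Arcadia's first-order condition: 340 - 2q_A - (q_S + q_D) = 0.
Delta's first-order condition: 375 - 2q_D - (q_S + q_A) = 0.
Adding the 3 conditions: 1002 − 2Q − 2Q = 0, i.e. Q = 501/2.
Back-substituting: q_S = (287 − 501/2) = 73/2, q_A = (340 − 501/2) = 179/2, q_D = (375 − 501/2) = 249/2.
Total output Q = 73/2 + 179/2 + 249/2 = 501/2.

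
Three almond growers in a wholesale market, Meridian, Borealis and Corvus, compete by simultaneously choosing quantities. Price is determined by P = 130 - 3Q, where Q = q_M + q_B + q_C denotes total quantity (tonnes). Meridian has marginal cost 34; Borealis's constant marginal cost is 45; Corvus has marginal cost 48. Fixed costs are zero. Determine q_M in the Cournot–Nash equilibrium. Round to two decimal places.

10.08

Meridian's profit: π_M = (130 - 3Q)q_M - (34q_M). Setting ∂π_M/∂q_M = 0: 96 - 6q_M - 3(q_B + q_C) = 0.
Borealis's profit: π_B = (130 - 3Q)q_B - (45q_B). Setting ∂π_B/∂q_B = 0: 85 - 6q_B - 3(q_M + q_C) = 0.
Corvus's profit: π_C = (130 - 3Q)q_C - (48q_C). Setting ∂π_C/∂q_C = 0: 82 - 6q_C - 3(q_M + q_B) = 0.
Adding the 3 first-order conditions: 263 − 12Q = 0, so Q = 263/12.
Back-substituting: q_M = (96 − 263/4)/3 = 121/12, q_B = (85 − 263/4)/3 = 77/12, q_C = (82 − 263/4)/3 = 65/12.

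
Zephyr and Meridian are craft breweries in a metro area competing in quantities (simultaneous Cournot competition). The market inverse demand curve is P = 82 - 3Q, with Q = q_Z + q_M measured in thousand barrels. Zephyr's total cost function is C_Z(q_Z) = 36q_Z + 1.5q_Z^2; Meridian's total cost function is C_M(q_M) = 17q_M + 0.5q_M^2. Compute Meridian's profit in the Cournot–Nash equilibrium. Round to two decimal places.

239.83

Zephyr's profit: π_Z = (82 - 3Q)q_Z - (36q_Z + (3/2)q_Z²). Setting ∂π_Z/∂q_Z = 0: 46 - 9q_Z - 3(q_M) = 0.
Meridian's first-order condition: 65 - 7q_M - 3(q_Z) = 0.
Rearranging gives the reaction functions q_Z = (46 - 3q_M)/9 and q_M = (65 - 3q_Z)/7.
Substituting one into the other gives q_Z = 127/54 and q_M = 149/18.
Price P = 82 - 3·(287/27) = 451/9.
Meridian's profit: (451/9)·(149/18) - 17·(149/18) - (1/2)(149/18)² = 239.8256.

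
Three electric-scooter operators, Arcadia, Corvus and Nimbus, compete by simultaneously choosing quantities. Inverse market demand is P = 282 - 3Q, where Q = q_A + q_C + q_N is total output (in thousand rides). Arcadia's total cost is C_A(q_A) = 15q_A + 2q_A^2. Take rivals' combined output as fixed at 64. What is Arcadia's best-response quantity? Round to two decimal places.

With rivals' combined output fixed at 64, Arcadia's profit is π_A = (282 - 3·64 - 3q_A)q_A - (15q_A + 2q_A²) = (90 - 3q_A)q_A - (15q_A + 2q_A²).
∂π_A/∂q_A = 75 - 10q_A = 0, so q_A = 15/2.

7.50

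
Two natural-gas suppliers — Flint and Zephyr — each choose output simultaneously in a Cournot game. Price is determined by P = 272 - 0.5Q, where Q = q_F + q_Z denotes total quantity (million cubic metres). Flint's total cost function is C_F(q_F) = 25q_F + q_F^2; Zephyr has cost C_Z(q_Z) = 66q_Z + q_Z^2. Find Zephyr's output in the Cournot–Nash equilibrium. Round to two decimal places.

Flint's profit: π_F = (272 - 0.5Q)q_F - (25q_F + q_F²). Setting ∂π_F/∂q_F = 0: 247 - 3q_F - (1/2)(q_Z) = 0.
Zephyr's first-order condition: 206 - 3q_Z - (1/2)(q_F) = 0.
So q_F = (247 - (1/2)q_Z)/3 and q_Z = (206 - (1/2)q_F)/3.
Substituting one into the other gives q_F = 72.9143 and q_Z = 1978/35.

56.51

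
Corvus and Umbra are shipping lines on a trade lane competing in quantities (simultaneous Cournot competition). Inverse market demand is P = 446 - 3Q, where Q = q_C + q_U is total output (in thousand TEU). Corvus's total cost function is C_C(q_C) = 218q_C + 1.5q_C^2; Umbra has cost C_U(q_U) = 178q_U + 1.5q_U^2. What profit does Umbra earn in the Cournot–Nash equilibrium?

2592

Corvus's profit: π_C = (446 - 3Q)q_C - (218q_C + (3/2)q_C²). Setting ∂π_C/∂q_C = 0: 228 - 9q_C - 3(q_U) = 0.
Umbra's first-order condition: 268 - 9q_U - 3(q_C) = 0.
So q_C = (228 - 3q_U)/9 and q_U = (268 - 3q_C)/9.
Substituting one into the other gives q_C = 52/3 and q_U = 24.
Price P = 446 - 3·(124/3) = 322.
Umbra's profit: 322·24 - 178·24 - (3/2)·24² = 2592.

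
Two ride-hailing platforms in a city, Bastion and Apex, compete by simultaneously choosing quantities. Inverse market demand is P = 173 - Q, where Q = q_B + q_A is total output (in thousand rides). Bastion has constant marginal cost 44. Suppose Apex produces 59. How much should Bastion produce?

With the rival's output fixed at 59, Bastion's profit is π_B = (173 - 59 - q_B)q_B - (44q_B) = (114 - q_B)q_B - (44q_B).
∂π_B/∂q_B = 70 - 2q_B = 0, so q_B = 35.

35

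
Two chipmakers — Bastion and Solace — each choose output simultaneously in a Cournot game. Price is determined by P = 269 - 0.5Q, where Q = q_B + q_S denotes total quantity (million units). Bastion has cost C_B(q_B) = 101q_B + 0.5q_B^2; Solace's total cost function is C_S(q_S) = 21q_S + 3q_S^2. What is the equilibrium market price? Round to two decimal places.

215.76

Bastion's profit: π_B = (269 - 0.5Q)q_B - (101q_B + (1/2)q_B²). Setting ∂π_B/∂q_B = 0: 168 - 2q_B - (1/2)(q_S) = 0.
Solace's first-order condition: 248 - 7q_S - (1/2)(q_B) = 0.
Best responses: q_B = (168 - (1/2)q_S)/2, q_S = (248 - (1/2)q_B)/7.
Substituting one into the other gives q_B = 76.5091 and q_S = 1648/55.
Total output Q = 106.4727, so price P = 269 - (1/2)·106.4727 = 215.7636.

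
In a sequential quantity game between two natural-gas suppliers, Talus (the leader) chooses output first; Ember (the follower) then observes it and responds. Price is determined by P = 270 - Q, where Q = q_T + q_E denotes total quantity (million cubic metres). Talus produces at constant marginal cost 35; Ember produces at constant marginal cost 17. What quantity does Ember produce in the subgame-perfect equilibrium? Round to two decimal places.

72.25

The follower Ember best-responds to any q_T: π_E = (270 - Q)q_E - 17q_E.
Setting the follower's marginal profit to zero, 253 - q_T - 2q_E = 0, i.e. q_E = (253 - q_T)/2.
Talus substitutes q_E(q_T) into its own profit: π_T = q_T(270 - q_T - (253 - q_T)/2) - 35q_T = (287/2 - (1/2)q_T)q_T - 35q_T.
Leader FOC: 217/2 - q_T = 0, so q_T = 217/2.
Then q_E = (253 - 217/2)/2 = 289/4.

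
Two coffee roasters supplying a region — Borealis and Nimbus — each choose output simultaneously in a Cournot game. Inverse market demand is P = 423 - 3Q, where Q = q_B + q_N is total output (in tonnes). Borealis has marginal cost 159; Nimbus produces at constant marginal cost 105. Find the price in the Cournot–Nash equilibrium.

229

Borealis's profit: π_B = (423 - 3Q)q_B - (159q_B). Setting ∂π_B/∂q_B = 0: 264 - 6q_B - 3(q_N) = 0.
Nimbus's profit: π_N = (423 - 3Q)q_N - (105q_N). Setting ∂π_N/∂q_N = 0: 318 - 6q_N - 3(q_B) = 0.
Rearranging gives the reaction functions q_B = (264 - 3q_N)/6 and q_N = (318 - 3q_B)/6.
Substituting one into the other gives q_B = 70/3 and q_N = 124/3.
Total output Q = 194/3, so price P = 423 - 3·(194/3) = 229.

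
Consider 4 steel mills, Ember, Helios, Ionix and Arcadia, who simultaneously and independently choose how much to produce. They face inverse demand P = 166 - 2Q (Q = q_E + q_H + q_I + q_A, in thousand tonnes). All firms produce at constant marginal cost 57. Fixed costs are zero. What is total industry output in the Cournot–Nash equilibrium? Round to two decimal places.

Each firm earns π_i = (166 - 2Q)q_i - 57q_i.
Setting ∂π_i/∂q_i = 0 with rivals' quantities fixed: 109 - 4q_i - 2·Σ_{j≠i} q_j = 0.
By symmetry each firm produces the same amount; substituting Σ_{j≠i} q_j = 3q_i yields q_i = 109/10.
Total output Q = 109/10 + 109/10 + 109/10 + 109/10 = 218/5.

43.60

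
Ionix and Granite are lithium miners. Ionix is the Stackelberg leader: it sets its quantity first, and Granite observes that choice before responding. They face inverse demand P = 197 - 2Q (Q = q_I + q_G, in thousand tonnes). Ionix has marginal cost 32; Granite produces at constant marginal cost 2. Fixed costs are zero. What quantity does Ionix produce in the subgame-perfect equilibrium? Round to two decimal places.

33.75

The follower Granite best-responds to any q_I: π_G = (197 - 2Q)q_G - 2q_G.
Follower FOC: 195 - 2q_I - 4q_G = 0, so q_G(q_I) = (195 - 2q_I)/4.
Ionix substitutes q_G(q_I) into its own profit: π_I = q_I(197 - 2q_I - (195 - 2q_I)/2) - 32q_I = (199/2 - q_I)q_I - 32q_I.
Maximising: ∂π_I/∂q_I = 135/2 - 2q_I = 0, giving q_I = 135/4.
Then q_G = (195 - 2·(135/4))/4 = 255/8.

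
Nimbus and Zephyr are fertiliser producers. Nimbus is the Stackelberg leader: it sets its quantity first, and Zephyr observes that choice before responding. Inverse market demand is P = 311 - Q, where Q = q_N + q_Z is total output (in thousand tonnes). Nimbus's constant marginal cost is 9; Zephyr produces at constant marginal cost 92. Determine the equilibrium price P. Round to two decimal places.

Solve by backward induction. Given q_N, the follower Zephyr maximises π_Z = (311 - q_N - q_Z)q_Z - 92q_Z.
Setting the follower's marginal profit to zero, 219 - q_N - 2q_Z = 0, i.e. q_Z = (219 - q_N)/2.
Nimbus substitutes q_Z(q_N) into its own profit: π_N = q_N(311 - q_N - (219 - q_N)/2) - 9q_N = (403/2 - (1/2)q_N)q_N - 9q_N.
The leader's first-order condition 385/2 - q_N = 0 yields q_N = 385/2.
Then q_Z = (219 - 385/2)/2 = 53/4.
Total output Q = 823/4, so price P = 311 - 823/4 = 421/4.

105.25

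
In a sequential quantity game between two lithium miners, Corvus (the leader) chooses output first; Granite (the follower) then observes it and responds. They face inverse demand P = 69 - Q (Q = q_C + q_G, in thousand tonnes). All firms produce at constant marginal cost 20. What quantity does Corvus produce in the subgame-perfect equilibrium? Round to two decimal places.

Solve by backward induction. Given q_C, the follower Granite maximises π_G = (69 - q_C - q_G)q_G - 20q_G.
Setting the follower's marginal profit to zero, 49 - q_C - 2q_G = 0, i.e. q_G = (49 - q_C)/2.
The leader anticipates this reaction. Substituting into P = 69 - Q gives P = 89/2 - (1/2)q_C, so π_C = (89/2 - (1/2)q_C)q_C - 20q_C.
The leader's first-order condition 49/2 - q_C = 0 yields q_C = 49/2.
Then q_G = (49 - 49/2)/2 = 49/4.

24.50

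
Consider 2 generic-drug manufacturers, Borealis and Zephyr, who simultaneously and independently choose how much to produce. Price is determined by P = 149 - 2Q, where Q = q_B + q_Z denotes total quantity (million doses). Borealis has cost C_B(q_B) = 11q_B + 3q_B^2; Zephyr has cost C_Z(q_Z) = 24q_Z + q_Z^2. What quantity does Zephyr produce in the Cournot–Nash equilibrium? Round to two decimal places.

17.39

Borealis's profit: π_B = (149 - 2Q)q_B - (11q_B + 3q_B²). Setting ∂π_B/∂q_B = 0: 138 - 10q_B - 2(q_Z) = 0.
Zephyr's profit: π_Z = (149 - 2Q)q_Z - (24q_Z + q_Z²). Setting ∂π_Z/∂q_Z = 0: 125 - 6q_Z - 2(q_B) = 0.
Best responses: q_B = (138 - 2q_Z)/10, q_Z = (125 - 2q_B)/6.
Solving the pair: q_B = 289/28, q_Z = 487/28.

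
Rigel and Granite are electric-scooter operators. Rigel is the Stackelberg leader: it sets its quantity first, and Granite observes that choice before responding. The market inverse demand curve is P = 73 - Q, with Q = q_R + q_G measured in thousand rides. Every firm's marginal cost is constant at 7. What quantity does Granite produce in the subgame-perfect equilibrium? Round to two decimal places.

16.50

The follower Granite best-responds to any q_R: π_G = (73 - Q)q_G - 7q_G.
Follower FOC: 66 - q_R - 2q_G = 0, so q_G(q_R) = (66 - q_R)/2.
Rigel substitutes q_G(q_R) into its own profit: π_R = q_R(73 - q_R - (66 - q_R)/2) - 7q_R = (40 - (1/2)q_R)q_R - 7q_R.
The leader's first-order condition 33 - q_R = 0 yields q_R = 33.
Then q_G = (66 - 33)/2 = 33/2.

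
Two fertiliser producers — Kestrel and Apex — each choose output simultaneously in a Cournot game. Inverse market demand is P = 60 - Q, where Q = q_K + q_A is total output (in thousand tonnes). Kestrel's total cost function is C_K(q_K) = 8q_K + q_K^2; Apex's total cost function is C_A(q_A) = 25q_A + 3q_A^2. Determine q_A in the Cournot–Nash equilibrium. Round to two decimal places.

2.84

Kestrel's profit: π_K = (60 - Q)q_K - (8q_K + q_K²). Setting ∂π_K/∂q_K = 0: 52 - 4q_K - (q_A) = 0.
Apex's profit: π_A = (60 - Q)q_A - (25q_A + 3q_A²). Setting ∂π_A/∂q_A = 0: 35 - 8q_A - (q_K) = 0.
So q_K = (52 - q_A)/4 and q_A = (35 - q_K)/8.
Substituting one into the other gives q_K = 381/31 and q_A = 88/31.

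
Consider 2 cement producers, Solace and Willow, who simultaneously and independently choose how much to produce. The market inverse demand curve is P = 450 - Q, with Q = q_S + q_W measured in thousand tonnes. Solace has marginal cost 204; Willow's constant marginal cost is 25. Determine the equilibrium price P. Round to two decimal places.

226.33

Solace's profit: π_S = (450 - Q)q_S - (204q_S). Setting ∂π_S/∂q_S = 0: 246 - 2q_S - (q_W) = 0.
Willow's profit: π_W = (450 - Q)q_W - (25q_W). Setting ∂π_W/∂q_W = 0: 425 - 2q_W - (q_S) = 0.
Best responses: q_S = (246 - q_W)/2, q_W = (425 - q_S)/2.
Substituting one into the other gives q_S = 67/3 and q_W = 604/3.
Total output Q = 671/3, so price P = 450 - 671/3 = 679/3.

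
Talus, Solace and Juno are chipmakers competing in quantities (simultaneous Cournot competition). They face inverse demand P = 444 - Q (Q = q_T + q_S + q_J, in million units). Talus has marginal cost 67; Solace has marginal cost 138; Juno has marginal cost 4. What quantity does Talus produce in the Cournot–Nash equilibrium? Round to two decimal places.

96.25

Talus's profit: π_T = (444 - Q)q_T - (67q_T). Setting ∂π_T/∂q_T = 0: 377 - 2q_T - (q_S + q_J) = 0.
Solace's first-order condition: 306 - 2q_S - (q_T + q_J) = 0.
Juno's profit: π_J = (444 - Q)q_J - (4q_J). Setting ∂π_J/∂q_J = 0: 440 - 2q_J - (q_T + q_S) = 0.
Summing all 3 equations gives 1123 − 4Q = 0, hence Q = 1123/4.
Back-substituting: q_T = (377 − 1123/4) = 385/4, q_S = (306 − 1123/4) = 101/4, q_J = (440 − 1123/4) = 637/4.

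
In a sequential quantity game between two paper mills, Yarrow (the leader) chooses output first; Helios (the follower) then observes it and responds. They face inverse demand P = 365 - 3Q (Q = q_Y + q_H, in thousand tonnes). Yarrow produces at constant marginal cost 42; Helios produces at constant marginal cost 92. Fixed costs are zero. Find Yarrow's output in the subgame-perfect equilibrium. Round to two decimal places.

Solve by backward induction. Given q_Y, the follower Helios maximises π_H = (365 - 3q_Y - 3q_H)q_H - 92q_H.
Follower FOC: 273 - 3q_Y - 6q_H = 0, so q_H(q_Y) = (273 - 3q_Y)/6.
Yarrow substitutes q_H(q_Y) into its own profit: π_Y = q_Y(365 - 3q_Y - (273 - 3q_Y)/2) - 42q_Y = (457/2 - (3/2)q_Y)q_Y - 42q_Y.
Leader FOC: 373/2 - 3q_Y = 0, so q_Y = 373/6.
Then q_H = (273 - 3·(373/6))/6 = 173/12.

62.17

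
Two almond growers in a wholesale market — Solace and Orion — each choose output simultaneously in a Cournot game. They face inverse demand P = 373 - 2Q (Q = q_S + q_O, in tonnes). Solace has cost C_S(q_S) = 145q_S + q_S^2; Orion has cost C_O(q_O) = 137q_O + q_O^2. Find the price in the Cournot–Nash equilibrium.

257

Solace's profit: π_S = (373 - 2Q)q_S - (145q_S + q_S²). Setting ∂π_S/∂q_S = 0: 228 - 6q_S - 2(q_O) = 0.
Orion's first-order condition: 236 - 6q_O - 2(q_S) = 0.
Best responses: q_S = (228 - 2q_O)/6, q_O = (236 - 2q_S)/6.
Solving the pair: q_S = 28, q_O = 30.
Total output Q = 58, so price P = 373 - 2·58 = 257.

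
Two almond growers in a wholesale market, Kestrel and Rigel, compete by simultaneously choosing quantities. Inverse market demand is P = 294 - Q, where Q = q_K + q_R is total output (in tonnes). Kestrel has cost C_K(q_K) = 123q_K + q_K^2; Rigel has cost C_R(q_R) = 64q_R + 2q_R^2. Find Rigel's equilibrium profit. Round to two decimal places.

3181.48

Kestrel's profit: π_K = (294 - Q)q_K - (123q_K + q_K²). Setting ∂π_K/∂q_K = 0: 171 - 4q_K - (q_R) = 0.
Rigel's first-order condition: 230 - 6q_R - (q_K) = 0.
Rearranging gives the reaction functions q_K = (171 - q_R)/4 and q_R = (230 - q_K)/6.
Substituting one into the other gives q_K = 796/23 and q_R = 749/23.
Price P = 294 - 1545/23 = 226.8261.
Rigel's profit: 226.8261·(749/23) - 64·(749/23) - 2(749/23)² = 3181.4802.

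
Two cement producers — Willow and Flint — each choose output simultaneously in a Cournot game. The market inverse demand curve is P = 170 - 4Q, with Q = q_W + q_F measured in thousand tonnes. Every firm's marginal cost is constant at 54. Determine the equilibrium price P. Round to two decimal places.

Each firm earns π_i = (170 - 4Q)q_i - 54q_i.
Setting ∂π_i/∂q_i = 0 with rivals' quantities fixed: 116 - 8q_i - 4q_j = 0.
By symmetry each firm produces the same amount; substituting q_j = q_i yields q_i = 116/12 = 29/3.
Total output Q = 58/3, so price P = 170 - 4·(58/3) = 278/3.

92.67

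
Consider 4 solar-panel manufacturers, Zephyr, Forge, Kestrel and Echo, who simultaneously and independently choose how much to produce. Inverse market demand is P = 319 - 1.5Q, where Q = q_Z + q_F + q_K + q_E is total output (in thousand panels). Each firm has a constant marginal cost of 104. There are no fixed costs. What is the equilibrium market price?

Each firm earns π_i = (319 - 1.5Q)q_i - 104q_i.
Setting ∂π_i/∂q_i = 0 with rivals' quantities fixed: 215 - 3q_i - (3/2)·Σ_{j≠i} q_j = 0.
With identical firms every q_j equals q_i, so Σ_{j≠i} q_j = 3q_i and 215 = (15/2)q_i, giving q_i = 86/3.
Total output Q = 344/3, so price P = 319 - (3/2)·(344/3) = 147.

147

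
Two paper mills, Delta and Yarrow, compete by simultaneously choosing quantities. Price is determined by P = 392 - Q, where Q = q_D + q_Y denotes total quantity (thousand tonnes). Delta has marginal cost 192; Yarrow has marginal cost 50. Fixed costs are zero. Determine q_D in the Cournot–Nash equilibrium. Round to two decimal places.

Delta's profit: π_D = (392 - Q)q_D - (192q_D). Setting ∂π_D/∂q_D = 0: 200 - 2q_D - (q_Y) = 0.
Yarrow's profit: π_Y = (392 - Q)q_Y - (50q_Y). Setting ∂π_Y/∂q_Y = 0: 342 - 2q_Y - (q_D) = 0.
So q_D = (200 - q_Y)/2 and q_Y = (342 - q_D)/2.
Solving the pair: q_D = 58/3, q_Y = 484/3.

19.33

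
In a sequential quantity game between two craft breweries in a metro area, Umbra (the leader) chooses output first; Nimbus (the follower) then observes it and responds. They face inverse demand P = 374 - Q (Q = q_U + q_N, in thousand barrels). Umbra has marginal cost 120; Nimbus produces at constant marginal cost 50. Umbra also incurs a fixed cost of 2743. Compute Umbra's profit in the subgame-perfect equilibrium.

The follower Nimbus best-responds to any q_U: π_N = (374 - Q)q_N - 50q_N.
Follower FOC: 324 - q_U - 2q_N = 0, so q_N(q_U) = (324 - q_U)/2.
The leader anticipates this reaction. Substituting into P = 374 - Q gives P = 212 - (1/2)q_U, so π_U = (212 - (1/2)q_U)q_U - 120q_U.
The leader's first-order condition 92 - q_U = 0 yields q_U = 92.
Then q_N = (324 - 92)/2 = 116.
Price P = 374 - 208 = 166.
Umbra's profit: (166 - 120)·92 - 2743 = 1489.

1489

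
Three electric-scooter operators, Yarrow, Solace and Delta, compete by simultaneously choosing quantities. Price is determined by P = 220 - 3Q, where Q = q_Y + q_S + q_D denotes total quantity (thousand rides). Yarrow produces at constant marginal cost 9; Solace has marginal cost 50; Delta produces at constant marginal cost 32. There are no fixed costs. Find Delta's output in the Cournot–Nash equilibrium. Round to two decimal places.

15.25

Yarrow's profit: π_Y = (220 - 3Q)q_Y - (9q_Y). Setting ∂π_Y/∂q_Y = 0: 211 - 6q_Y - 3(q_S + q_D) = 0.
Solace's first-order condition: 170 - 6q_S - 3(q_Y + q_D) = 0.
Delta's first-order condition: 188 - 6q_D - 3(q_Y + q_S) = 0.
Summing all 3 equations gives 569 − 12Q = 0, hence Q = 569/12.
Back-substituting: q_Y = (211 − 569/4)/3 = 275/12, q_S = (170 − 569/4)/3 = 37/4, q_D = (188 − 569/4)/3 = 61/4.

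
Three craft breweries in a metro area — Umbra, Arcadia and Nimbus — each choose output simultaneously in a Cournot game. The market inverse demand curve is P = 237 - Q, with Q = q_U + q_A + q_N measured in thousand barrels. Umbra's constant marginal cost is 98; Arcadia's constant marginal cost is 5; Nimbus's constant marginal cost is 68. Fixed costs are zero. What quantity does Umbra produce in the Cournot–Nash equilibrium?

4

Umbra's profit: π_U = (237 - Q)q_U - (98q_U). Setting ∂π_U/∂q_U = 0: 139 - 2q_U - (q_A + q_N) = 0.
Arcadia's profit: π_A = (237 - Q)q_A - (5q_A). Setting ∂π_A/∂q_A = 0: 232 - 2q_A - (q_U + q_N) = 0.
Nimbus's profit: π_N = (237 - Q)q_N - (68q_N). Setting ∂π_N/∂q_N = 0: 169 - 2q_N - (q_U + q_A) = 0.
Summing all 3 equations gives 540 − 4Q = 0, hence Q = 135.
Back-substituting: q_U = (139 − 135) = 4, q_A = (232 − 135) = 97, q_N = (169 − 135) = 34.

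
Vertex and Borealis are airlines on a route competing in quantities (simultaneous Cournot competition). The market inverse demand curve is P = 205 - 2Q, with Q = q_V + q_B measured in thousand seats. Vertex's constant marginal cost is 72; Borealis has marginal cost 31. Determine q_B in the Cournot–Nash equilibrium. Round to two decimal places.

Vertex's profit: π_V = (205 - 2Q)q_V - (72q_V). Setting ∂π_V/∂q_V = 0: 133 - 4q_V - 2(q_B) = 0.
Borealis's first-order condition: 174 - 4q_B - 2(q_V) = 0.
So q_V = (133 - 2q_B)/4 and q_B = (174 - 2q_V)/4.
Solving the pair: q_V = 46/3, q_B = 215/6.

35.83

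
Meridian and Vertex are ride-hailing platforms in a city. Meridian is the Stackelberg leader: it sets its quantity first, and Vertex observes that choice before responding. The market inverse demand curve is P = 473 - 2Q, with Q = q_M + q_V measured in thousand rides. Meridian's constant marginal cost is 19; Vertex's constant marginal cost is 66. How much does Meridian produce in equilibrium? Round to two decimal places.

Solve by backward induction. Given q_M, the follower Vertex maximises π_V = (473 - 2q_M - 2q_V)q_V - 66q_V.
Follower FOC: 407 - 2q_M - 4q_V = 0, so q_V(q_M) = (407 - 2q_M)/4.
Meridian substitutes q_V(q_M) into its own profit: π_M = q_M(473 - 2q_M - (407 - 2q_M)/2) - 19q_M = (539/2 - q_M)q_M - 19q_M.
The leader's first-order condition 501/2 - 2q_M = 0 yields q_M = 501/4.
Then q_V = (407 - 2·(501/4))/4 = 313/8.

125.25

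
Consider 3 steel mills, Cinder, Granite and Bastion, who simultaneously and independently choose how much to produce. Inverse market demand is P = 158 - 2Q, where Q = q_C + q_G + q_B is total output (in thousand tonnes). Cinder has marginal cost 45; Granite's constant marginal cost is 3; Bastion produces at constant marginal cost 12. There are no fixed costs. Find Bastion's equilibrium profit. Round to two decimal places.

903.13

Cinder's profit: π_C = (158 - 2Q)q_C - (45q_C). Setting ∂π_C/∂q_C = 0: 113 - 4q_C - 2(q_G + q_B) = 0.
Granite's first-order condition: 155 - 4q_G - 2(q_C + q_B) = 0.
Bastion's first-order condition: 146 - 4q_B - 2(q_C + q_G) = 0.
Summing all 3 equations gives 414 − 8Q = 0, hence Q = 207/4.
Back-substituting: q_C = (113 − 207/2)/2 = 19/4, q_G = (155 − 207/2)/2 = 103/4, q_B = (146 − 207/2)/2 = 85/4.
Price P = 158 - 2·(207/4) = 109/2.
Bastion's profit: (109/2 - 12)·(85/4) = 903.1250.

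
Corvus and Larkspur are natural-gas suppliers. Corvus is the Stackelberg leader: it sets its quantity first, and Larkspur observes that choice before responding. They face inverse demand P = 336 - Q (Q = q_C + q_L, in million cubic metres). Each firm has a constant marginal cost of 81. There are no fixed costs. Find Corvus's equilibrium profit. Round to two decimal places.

8128.13

The follower Larkspur best-responds to any q_C: π_L = (336 - Q)q_L - 81q_L.
Setting the follower's marginal profit to zero, 255 - q_C - 2q_L = 0, i.e. q_L = (255 - q_C)/2.
Corvus substitutes q_L(q_C) into its own profit: π_C = q_C(336 - q_C - (255 - q_C)/2) - 81q_C = (417/2 - (1/2)q_C)q_C - 81q_C.
Leader FOC: 255/2 - q_C = 0, so q_C = 255/2.
Then q_L = (255 - 255/2)/2 = 255/4.
Price P = 336 - 765/4 = 579/4.
Corvus's profit: (579/4 - 81)·(255/2) = 8128.1250.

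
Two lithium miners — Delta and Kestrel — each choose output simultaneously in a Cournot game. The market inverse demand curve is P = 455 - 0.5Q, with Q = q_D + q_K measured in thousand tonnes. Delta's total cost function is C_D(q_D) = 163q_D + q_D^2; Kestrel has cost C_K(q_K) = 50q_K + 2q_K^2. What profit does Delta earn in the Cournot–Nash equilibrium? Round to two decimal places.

10902.43

Delta's profit: π_D = (455 - 0.5Q)q_D - (163q_D + q_D²). Setting ∂π_D/∂q_D = 0: 292 - 3q_D - (1/2)(q_K) = 0.
Kestrel's profit: π_K = (455 - 0.5Q)q_K - (50q_K + 2q_K²). Setting ∂π_K/∂q_K = 0: 405 - 5q_K - (1/2)(q_D) = 0.
So q_D = (292 - (1/2)q_K)/3 and q_K = (405 - (1/2)q_D)/5.
Substituting one into the other gives q_D = 85.2542 and q_K = 72.4746.
Price P = 455 - (1/2)·157.7288 = 376.1356.
Delta's profit: 376.1356·85.2542 - 163·85.2542 - 85.2542² = 10902.4275.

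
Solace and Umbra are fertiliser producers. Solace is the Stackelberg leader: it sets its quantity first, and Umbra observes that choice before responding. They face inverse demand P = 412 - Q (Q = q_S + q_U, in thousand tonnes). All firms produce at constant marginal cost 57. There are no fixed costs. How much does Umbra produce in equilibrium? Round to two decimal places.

88.75

The follower Umbra best-responds to any q_S: π_U = (412 - Q)q_U - 57q_U.
∂π_U/∂q_U = 355 - q_S - 2q_U = 0 gives the reaction function q_U = (355 - q_S)/2.
Solace substitutes q_U(q_S) into its own profit: π_S = q_S(412 - q_S - (355 - q_S)/2) - 57q_S = (469/2 - (1/2)q_S)q_S - 57q_S.
The leader's first-order condition 355/2 - q_S = 0 yields q_S = 355/2.
Then q_U = (355 - 355/2)/2 = 355/4.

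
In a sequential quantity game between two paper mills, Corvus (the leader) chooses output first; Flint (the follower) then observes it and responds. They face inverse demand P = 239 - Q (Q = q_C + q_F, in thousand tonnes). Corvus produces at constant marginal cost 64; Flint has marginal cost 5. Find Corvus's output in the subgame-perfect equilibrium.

58

Solve by backward induction. Given q_C, the follower Flint maximises π_F = (239 - q_C - q_F)q_F - 5q_F.
Setting the follower's marginal profit to zero, 234 - q_C - 2q_F = 0, i.e. q_F = (234 - q_C)/2.
Corvus substitutes q_F(q_C) into its own profit: π_C = q_C(239 - q_C - (234 - q_C)/2) - 64q_C = (122 - (1/2)q_C)q_C - 64q_C.
The leader's first-order condition 58 - q_C = 0 yields q_C = 58.
Then q_F = (234 - 58)/2 = 88.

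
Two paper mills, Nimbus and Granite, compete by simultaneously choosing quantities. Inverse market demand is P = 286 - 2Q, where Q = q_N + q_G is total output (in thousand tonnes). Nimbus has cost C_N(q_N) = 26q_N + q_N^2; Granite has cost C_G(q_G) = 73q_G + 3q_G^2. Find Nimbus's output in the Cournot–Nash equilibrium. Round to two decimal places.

38.82

Nimbus's profit: π_N = (286 - 2Q)q_N - (26q_N + q_N²). Setting ∂π_N/∂q_N = 0: 260 - 6q_N - 2(q_G) = 0.
Granite's profit: π_G = (286 - 2Q)q_G - (73q_G + 3q_G²). Setting ∂π_G/∂q_G = 0: 213 - 10q_G - 2(q_N) = 0.
Rearranging gives the reaction functions q_N = (260 - 2q_G)/6 and q_G = (213 - 2q_N)/10.
Substituting one into the other gives q_N = 1087/28 and q_G = 379/28.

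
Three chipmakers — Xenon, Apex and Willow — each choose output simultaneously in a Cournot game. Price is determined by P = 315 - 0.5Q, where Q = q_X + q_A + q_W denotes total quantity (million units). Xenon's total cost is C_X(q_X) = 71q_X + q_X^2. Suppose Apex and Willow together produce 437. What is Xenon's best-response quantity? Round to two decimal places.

8.50

With rivals' combined output fixed at 437, Xenon's profit is π_X = (315 - (1/2)·437 - (1/2)q_X)q_X - (71q_X + q_X²) = (193/2 - (1/2)q_X)q_X - (71q_X + q_X²).
∂π_X/∂q_X = 51/2 - 3q_X = 0, so q_X = 17/2.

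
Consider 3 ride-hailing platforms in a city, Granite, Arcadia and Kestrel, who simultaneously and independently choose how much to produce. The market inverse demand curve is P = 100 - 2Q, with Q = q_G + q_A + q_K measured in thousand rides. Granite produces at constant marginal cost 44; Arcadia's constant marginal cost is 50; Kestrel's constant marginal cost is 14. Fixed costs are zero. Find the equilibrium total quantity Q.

24

Granite's profit: π_G = (100 - 2Q)q_G - (44q_G). Setting ∂π_G/∂q_G = 0: 56 - 4q_G - 2(q_A + q_K) = 0.
Arcadia's profit: π_A = (100 - 2Q)q_A - (50q_A). Setting ∂π_A/∂q_A = 0: 50 - 4q_A - 2(q_G + q_K) = 0.
Kestrel's profit: π_K = (100 - 2Q)q_K - (14q_K). Setting ∂π_K/∂q_K = 0: 86 - 4q_K - 2(q_G + q_A) = 0.
Adding the 3 conditions: 192 − 4Q − 4Q = 0, i.e. Q = 24.
Back-substituting: q_G = (56 − 48)/2 = 4, q_A = (50 − 48)/2 = 1, q_K = (86 − 48)/2 = 19.
Total output Q = 4 + 1 + 19 = 24.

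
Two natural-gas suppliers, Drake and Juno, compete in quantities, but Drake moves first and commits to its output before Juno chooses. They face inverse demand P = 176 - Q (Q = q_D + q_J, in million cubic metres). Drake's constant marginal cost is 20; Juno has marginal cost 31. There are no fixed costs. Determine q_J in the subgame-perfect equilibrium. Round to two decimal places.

The follower Juno best-responds to any q_D: π_J = (176 - Q)q_J - 31q_J.
∂π_J/∂q_J = 145 - q_D - 2q_J = 0 gives the reaction function q_J = (145 - q_D)/2.
The leader anticipates this reaction. Substituting into P = 176 - Q gives P = 207/2 - (1/2)q_D, so π_D = (207/2 - (1/2)q_D)q_D - 20q_D.
Leader FOC: 167/2 - q_D = 0, so q_D = 167/2.
Then q_J = (145 - 167/2)/2 = 123/4.

30.75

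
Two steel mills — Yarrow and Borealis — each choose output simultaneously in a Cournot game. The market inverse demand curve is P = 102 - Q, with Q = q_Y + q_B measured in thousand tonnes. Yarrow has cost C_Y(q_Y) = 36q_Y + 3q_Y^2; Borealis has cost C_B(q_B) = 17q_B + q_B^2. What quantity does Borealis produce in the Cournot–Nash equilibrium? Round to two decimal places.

Yarrow's profit: π_Y = (102 - Q)q_Y - (36q_Y + 3q_Y²). Setting ∂π_Y/∂q_Y = 0: 66 - 8q_Y - (q_B) = 0.
Borealis's first-order condition: 85 - 4q_B - (q_Y) = 0.
Best responses: q_Y = (66 - q_B)/8, q_B = (85 - q_Y)/4.
Substituting one into the other gives q_Y = 179/31 and q_B = 614/31.

19.81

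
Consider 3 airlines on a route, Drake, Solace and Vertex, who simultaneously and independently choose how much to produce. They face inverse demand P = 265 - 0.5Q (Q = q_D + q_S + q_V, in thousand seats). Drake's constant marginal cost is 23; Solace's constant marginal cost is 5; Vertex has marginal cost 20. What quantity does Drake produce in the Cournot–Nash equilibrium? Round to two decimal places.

Drake's profit: π_D = (265 - 0.5Q)q_D - (23q_D). Setting ∂π_D/∂q_D = 0: 242 - q_D - (1/2)(q_S + q_V) = 0.
Solace's first-order condition: 260 - q_S - (1/2)(q_D + q_V) = 0.
Vertex's first-order condition: 245 - q_V - (1/2)(q_D + q_S) = 0.
Summing all 3 equations gives 747 − 2Q = 0, hence Q = 747/2.
Back-substituting: q_D = (242 − 747/4)/(1/2) = 221/2, q_S = (260 − 747/4)/(1/2) = 293/2, q_V = (245 − 747/4)/(1/2) = 233/2.

110.50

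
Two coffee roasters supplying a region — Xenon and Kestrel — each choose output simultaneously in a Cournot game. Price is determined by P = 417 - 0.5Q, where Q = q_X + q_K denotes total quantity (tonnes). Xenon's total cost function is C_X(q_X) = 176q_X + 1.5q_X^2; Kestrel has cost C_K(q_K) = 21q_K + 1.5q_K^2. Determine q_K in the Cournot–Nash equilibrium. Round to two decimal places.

Xenon's profit: π_X = (417 - 0.5Q)q_X - (176q_X + (3/2)q_X²). Setting ∂π_X/∂q_X = 0: 241 - 4q_X - (1/2)(q_K) = 0.
Kestrel's profit: π_K = (417 - 0.5Q)q_K - (21q_K + (3/2)q_K²). Setting ∂π_K/∂q_K = 0: 396 - 4q_K - (1/2)(q_X) = 0.
Best responses: q_X = (241 - (1/2)q_K)/4, q_K = (396 - (1/2)q_X)/4.
Solving the pair: q_X = 48.6349, q_K = 92.9206.

92.92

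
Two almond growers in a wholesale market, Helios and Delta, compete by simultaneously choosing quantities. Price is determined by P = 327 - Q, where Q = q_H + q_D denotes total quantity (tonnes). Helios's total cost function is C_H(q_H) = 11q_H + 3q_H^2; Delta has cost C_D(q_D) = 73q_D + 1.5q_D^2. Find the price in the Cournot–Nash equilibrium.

Helios's profit: π_H = (327 - Q)q_H - (11q_H + 3q_H²). Setting ∂π_H/∂q_H = 0: 316 - 8q_H - (q_D) = 0.
Delta's profit: π_D = (327 - Q)q_D - (73q_D + (3/2)q_D²). Setting ∂π_D/∂q_D = 0: 254 - 5q_D - (q_H) = 0.
Rearranging gives the reaction functions q_H = (316 - q_D)/8 and q_D = (254 - q_H)/5.
Solving the pair: q_H = 34, q_D = 44.
Total output Q = 78, so price P = 327 - 78 = 249.

249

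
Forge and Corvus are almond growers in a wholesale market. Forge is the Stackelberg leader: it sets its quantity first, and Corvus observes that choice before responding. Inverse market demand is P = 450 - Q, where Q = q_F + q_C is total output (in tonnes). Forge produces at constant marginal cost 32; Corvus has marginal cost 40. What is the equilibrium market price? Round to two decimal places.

Solve by backward induction. Given q_F, the follower Corvus maximises π_C = (450 - q_F - q_C)q_C - 40q_C.
Setting the follower's marginal profit to zero, 410 - q_F - 2q_C = 0, i.e. q_C = (410 - q_F)/2.
The leader anticipates this reaction. Substituting into P = 450 - Q gives P = 245 - (1/2)q_F, so π_F = (245 - (1/2)q_F)q_F - 32q_F.
Leader FOC: 213 - q_F = 0, so q_F = 213.
Then q_C = (410 - 213)/2 = 197/2.
Total output Q = 623/2, so price P = 450 - 623/2 = 277/2.

138.50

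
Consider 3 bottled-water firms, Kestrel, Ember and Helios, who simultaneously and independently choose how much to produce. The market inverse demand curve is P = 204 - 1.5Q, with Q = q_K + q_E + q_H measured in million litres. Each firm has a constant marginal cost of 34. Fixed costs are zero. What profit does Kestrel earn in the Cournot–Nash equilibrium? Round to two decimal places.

A representative firm's profit is π_i = q_i(204 - 1.5Q) - 34q_i.
Setting ∂π_i/∂q_i = 0 with rivals' quantities fixed: 170 - 3q_i - (3/2)·Σ_{j≠i} q_j = 0.
By symmetry each firm produces the same amount; substituting Σ_{j≠i} q_j = 2q_i yields q_i = 170/6 = 85/3.
Price P = 204 - (3/2)·85 = 153/2.
Kestrel's profit: (153/2 - 34)·(85/3) = 1204.1667.

1204.17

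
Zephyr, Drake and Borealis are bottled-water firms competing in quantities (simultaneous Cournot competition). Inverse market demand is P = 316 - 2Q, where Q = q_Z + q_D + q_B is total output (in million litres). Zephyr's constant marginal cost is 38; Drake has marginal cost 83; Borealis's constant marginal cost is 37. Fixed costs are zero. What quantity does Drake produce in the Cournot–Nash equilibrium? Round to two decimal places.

Zephyr's profit: π_Z = (316 - 2Q)q_Z - (38q_Z). Setting ∂π_Z/∂q_Z = 0: 278 - 4q_Z - 2(q_D + q_B) = 0.
Drake's profit: π_D = (316 - 2Q)q_D - (83q_D). Setting ∂π_D/∂q_D = 0: 233 - 4q_D - 2(q_Z + q_B) = 0.
Borealis's first-order condition: 279 - 4q_B - 2(q_Z + q_D) = 0.
Adding the 3 first-order conditions: 790 − 8Q = 0, so Q = 395/4.
Back-substituting: q_Z = (278 − 395/2)/2 = 161/4, q_D = (233 − 395/2)/2 = 71/4, q_B = (279 − 395/2)/2 = 163/4.

17.75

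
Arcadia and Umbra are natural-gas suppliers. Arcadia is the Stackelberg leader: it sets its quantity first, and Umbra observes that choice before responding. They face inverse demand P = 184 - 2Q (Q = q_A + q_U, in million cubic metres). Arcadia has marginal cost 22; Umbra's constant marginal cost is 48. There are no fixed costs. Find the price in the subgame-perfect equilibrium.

69

Solve by backward induction. Given q_A, the follower Umbra maximises π_U = (184 - 2q_A - 2q_U)q_U - 48q_U.
∂π_U/∂q_U = 136 - 2q_A - 4q_U = 0 gives the reaction function q_U = (136 - 2q_A)/4.
The leader anticipates this reaction. Substituting into P = 184 - 2Q gives P = 116 - q_A, so π_A = (116 - q_A)q_A - 22q_A.
Leader FOC: 94 - 2q_A = 0, so q_A = 47.
Then q_U = (136 - 2·47)/4 = 21/2.
Total output Q = 115/2, so price P = 184 - 2·(115/2) = 69.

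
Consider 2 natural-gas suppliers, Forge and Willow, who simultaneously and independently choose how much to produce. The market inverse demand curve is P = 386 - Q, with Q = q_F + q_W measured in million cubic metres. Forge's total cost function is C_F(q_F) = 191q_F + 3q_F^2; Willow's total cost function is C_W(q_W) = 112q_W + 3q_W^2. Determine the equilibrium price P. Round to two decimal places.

333.89

Forge's profit: π_F = (386 - Q)q_F - (191q_F + 3q_F²). Setting ∂π_F/∂q_F = 0: 195 - 8q_F - (q_W) = 0.
Willow's first-order condition: 274 - 8q_W - (q_F) = 0.
Best responses: q_F = (195 - q_W)/8, q_W = (274 - q_F)/8.
Solving the pair: q_F = 1286/63, q_W = 1997/63.
Total output Q = 469/9, so price P = 386 - 469/9 = 333.8889.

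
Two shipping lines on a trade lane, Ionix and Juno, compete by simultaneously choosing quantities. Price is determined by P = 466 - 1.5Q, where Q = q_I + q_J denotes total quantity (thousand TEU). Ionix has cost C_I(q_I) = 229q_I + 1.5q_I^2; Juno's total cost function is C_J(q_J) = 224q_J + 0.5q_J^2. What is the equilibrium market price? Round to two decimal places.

Ionix's profit: π_I = (466 - 1.5Q)q_I - (229q_I + (3/2)q_I²). Setting ∂π_I/∂q_I = 0: 237 - 6q_I - (3/2)(q_J) = 0.
Juno's first-order condition: 242 - 4q_J - (3/2)(q_I) = 0.
Best responses: q_I = (237 - (3/2)q_J)/6, q_J = (242 - (3/2)q_I)/4.
Substituting one into the other gives q_I = 780/29 and q_J = 1462/29.
Total output Q = 77.3103, so price P = 466 - (3/2)·77.3103 = 350.0345.

350.03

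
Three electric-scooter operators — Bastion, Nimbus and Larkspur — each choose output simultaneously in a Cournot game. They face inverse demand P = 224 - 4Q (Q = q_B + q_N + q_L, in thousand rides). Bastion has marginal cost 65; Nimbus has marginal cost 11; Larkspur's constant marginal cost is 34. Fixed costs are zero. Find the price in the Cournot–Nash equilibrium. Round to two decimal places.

Bastion's profit: π_B = (224 - 4Q)q_B - (65q_B). Setting ∂π_B/∂q_B = 0: 159 - 8q_B - 4(q_N + q_L) = 0.
Nimbus's profit: π_N = (224 - 4Q)q_N - (11q_N). Setting ∂π_N/∂q_N = 0: 213 - 8q_N - 4(q_B + q_L) = 0.
Larkspur's first-order condition: 190 - 8q_L - 4(q_B + q_N) = 0.
Adding the 3 conditions: 562 − 8Q − 8Q = 0, i.e. Q = 281/8.
Back-substituting: q_B = (159 − 281/2)/4 = 37/8, q_N = (213 − 281/2)/4 = 145/8, q_L = (190 − 281/2)/4 = 99/8.
Total output Q = 281/8, so price P = 224 - 4·(281/8) = 167/2.

83.50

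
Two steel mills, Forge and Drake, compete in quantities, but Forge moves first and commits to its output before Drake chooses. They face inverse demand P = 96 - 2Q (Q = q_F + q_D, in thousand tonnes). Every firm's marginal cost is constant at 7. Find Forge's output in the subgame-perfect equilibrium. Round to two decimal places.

22.25

Solve by backward induction. Given q_F, the follower Drake maximises π_D = (96 - 2q_F - 2q_D)q_D - 7q_D.
Follower FOC: 89 - 2q_F - 4q_D = 0, so q_D(q_F) = (89 - 2q_F)/4.
Forge substitutes q_D(q_F) into its own profit: π_F = q_F(96 - 2q_F - (89 - 2q_F)/2) - 7q_F = (103/2 - q_F)q_F - 7q_F.
Maximising: ∂π_F/∂q_F = 89/2 - 2q_F = 0, giving q_F = 89/4.
Then q_D = (89 - 2·(89/4))/4 = 89/8.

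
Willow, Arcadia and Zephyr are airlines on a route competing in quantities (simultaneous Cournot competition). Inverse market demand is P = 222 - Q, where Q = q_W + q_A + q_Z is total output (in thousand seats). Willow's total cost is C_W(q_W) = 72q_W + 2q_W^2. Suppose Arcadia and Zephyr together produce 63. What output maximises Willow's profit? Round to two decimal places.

With rivals' combined output fixed at 63, Willow's profit is π_W = (222 - 63 - q_W)q_W - (72q_W + 2q_W²) = (159 - q_W)q_W - (72q_W + 2q_W²).
∂π_W/∂q_W = 87 - 6q_W = 0, so q_W = 29/2.

14.50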